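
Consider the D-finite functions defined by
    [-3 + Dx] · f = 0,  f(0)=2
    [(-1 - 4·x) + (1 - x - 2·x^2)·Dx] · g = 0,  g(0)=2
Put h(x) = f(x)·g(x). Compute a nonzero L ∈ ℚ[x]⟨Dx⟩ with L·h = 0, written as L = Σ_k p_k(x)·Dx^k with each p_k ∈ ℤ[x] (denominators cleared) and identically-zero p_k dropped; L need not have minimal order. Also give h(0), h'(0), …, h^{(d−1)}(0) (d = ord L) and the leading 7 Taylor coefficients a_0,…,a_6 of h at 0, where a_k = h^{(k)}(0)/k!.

L = (4 + x - 6·x^2) + (-1 + x + 2·x^2)·Dx  (order 1).
h: a_k = 4, 16, 42, 92, 379/2, 1908/5, 15293/20, …
ICs: h(0) = 4.

f: a_k = 2, 6, 9, 9, 27/4, 81/20, 81/40, …
g: a_k = 2, 2, 6, 10, 22, 42, 86, …
h₀=f·g: eliminate ⇒ L₀, order ≤ 1·1.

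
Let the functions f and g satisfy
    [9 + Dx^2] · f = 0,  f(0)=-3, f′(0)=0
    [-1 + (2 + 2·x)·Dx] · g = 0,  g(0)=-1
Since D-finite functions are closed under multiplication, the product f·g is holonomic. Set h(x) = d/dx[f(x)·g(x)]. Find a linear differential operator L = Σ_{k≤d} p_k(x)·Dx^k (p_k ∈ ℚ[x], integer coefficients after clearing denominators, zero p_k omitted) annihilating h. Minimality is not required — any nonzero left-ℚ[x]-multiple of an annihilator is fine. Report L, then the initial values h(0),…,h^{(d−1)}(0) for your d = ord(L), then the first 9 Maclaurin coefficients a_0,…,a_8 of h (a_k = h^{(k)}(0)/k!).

f: a_k = -3, 0, 27/2, 0, -81/8, 0, 243/80, 0, -2187/4480, …
g: a_k = -1, -1/2, 1/8, -1/16, 5/128, -7/256, 21/1024, -33/2048, 429/32768, …
f·g: L₀ = L_f ⊗_s L_g, ord ≤ 2·1.
h=h₀': d/dx-closure on L₀ ⇒ L.
L = (551 + 1968·x + 2712·x^2 + 1728·x^3 + 432·x^4) + (-44 - 140·x - 144·x^2 - 48·x^3)·Dx + (52 + 200·x + 292·x^2 + 192·x^3 + 48·x^4)·Dx^2  (order 2).
h: a_k = 3/2, -111/4, -315/16, 1497/32, 5505/256, -58941/2560, -86499/10240, 814203/143360, 3020139/2293760, …
ICs: h(0) = 3/2, h′(0) = -111/4.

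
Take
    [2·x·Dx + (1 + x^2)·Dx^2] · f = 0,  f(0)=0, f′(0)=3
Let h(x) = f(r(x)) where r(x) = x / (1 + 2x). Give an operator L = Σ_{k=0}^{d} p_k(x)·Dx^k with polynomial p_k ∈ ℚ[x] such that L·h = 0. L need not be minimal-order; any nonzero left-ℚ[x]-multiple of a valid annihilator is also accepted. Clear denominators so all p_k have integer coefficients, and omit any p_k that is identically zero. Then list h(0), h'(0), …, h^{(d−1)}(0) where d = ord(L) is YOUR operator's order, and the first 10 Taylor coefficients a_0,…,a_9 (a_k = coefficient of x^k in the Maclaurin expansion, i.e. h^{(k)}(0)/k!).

f: a_k = 0, 3, 0, -1, 0, 3/5, 0, -3/7, 0, 1/3, …
L₀ from L_f via x↦r, Dx↦r'^{-1}Dx.
L = (4 + 10·x)·Dx + (1 + 4·x + 5·x^2)·Dx^2  (order 2).
h: a_k = 0, 3, -6, 11, -18, 123/5, -22, -87/7, 126, -1199/3, …
ICs: h(0) = 0, h′(0) = 3.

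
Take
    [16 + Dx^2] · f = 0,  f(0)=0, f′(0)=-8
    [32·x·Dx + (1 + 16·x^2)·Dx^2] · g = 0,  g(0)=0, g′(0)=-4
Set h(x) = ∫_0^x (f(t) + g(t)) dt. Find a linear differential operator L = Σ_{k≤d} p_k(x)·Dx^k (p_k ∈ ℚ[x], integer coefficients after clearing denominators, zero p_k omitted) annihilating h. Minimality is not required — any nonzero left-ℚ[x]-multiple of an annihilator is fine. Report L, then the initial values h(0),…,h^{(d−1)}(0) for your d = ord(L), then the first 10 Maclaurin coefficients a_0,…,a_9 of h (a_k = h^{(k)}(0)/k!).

f: a_k = 0, -8, 0, 64/3, 0, -256/15, 0, 2048/315, 0, -4096/2835, …
g: a_k = 0, -4, 0, 64/3, 0, -1024/5, 0, 16384/7, 0, -262144/9, …
Sum ⇒ L₀ = lclm(L_f,L_g) in ℚ(x)⟨Dx⟩.
Integrate: L := L₀·Dx.
L = (-5632·x + 114688·x^3 + 131072·x^5)·Dx^2 + (-16 + 1792·x^2 + 36864·x^4 + 65536·x^6)·Dx^3 + (-352·x + 7168·x^3 + 8192·x^5)·Dx^4 + (-1 + 112·x^2 + 2304·x^4 + 4096·x^6)·Dx^5  (order 5).
h: a_k = 0, 0, -6, 0, 32/3, 0, -1664/45, 0, 92416/315, 0, …
ICs: h(0) = 0, h′(0) = 0, h′′(0) = -12, h′′′(0) = 0, h′′′′(0) = 256.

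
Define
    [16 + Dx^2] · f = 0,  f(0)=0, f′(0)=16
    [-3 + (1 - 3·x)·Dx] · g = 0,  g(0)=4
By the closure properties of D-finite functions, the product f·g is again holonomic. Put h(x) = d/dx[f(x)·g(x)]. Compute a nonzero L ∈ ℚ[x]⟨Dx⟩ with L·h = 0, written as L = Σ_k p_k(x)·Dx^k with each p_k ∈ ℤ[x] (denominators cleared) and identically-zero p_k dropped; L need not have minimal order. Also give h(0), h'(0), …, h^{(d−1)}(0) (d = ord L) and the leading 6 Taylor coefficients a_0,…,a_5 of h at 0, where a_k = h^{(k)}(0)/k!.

L = (-2 - 96·x + 144·x^2) + (-6 + 18·x)·Dx + (1 - 6·x + 9·x^2)·Dx^2  (order 2).
h: a_k = 64, 384, 1216, 4864, 56768/3, 340608/5, …
ICs: h(0) = 64, h′(0) = 384.

f: a_k = 0, 16, 0, -128/3, 0, 512/15, …
g: a_k = 4, 12, 36, 108, 324, 972, …
h₀=f·g: eliminate ⇒ L₀, order ≤ 2·1.
h=h₀': d/dx-closure on L₀ ⇒ L.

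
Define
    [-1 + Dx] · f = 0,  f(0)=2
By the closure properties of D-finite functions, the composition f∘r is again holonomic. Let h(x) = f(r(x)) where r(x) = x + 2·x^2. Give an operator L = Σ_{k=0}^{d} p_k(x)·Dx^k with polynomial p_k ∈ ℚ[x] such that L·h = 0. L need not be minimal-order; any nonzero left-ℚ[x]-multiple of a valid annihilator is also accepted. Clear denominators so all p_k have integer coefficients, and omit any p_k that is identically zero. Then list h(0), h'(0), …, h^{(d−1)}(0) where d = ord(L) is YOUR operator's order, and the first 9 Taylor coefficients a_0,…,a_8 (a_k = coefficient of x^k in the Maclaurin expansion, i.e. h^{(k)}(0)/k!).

L = (-1 - 4·x) + Dx  (order 1).
h: a_k = 2, 2, 5, 13/3, 73/12, 281/60, 1741/360, 1697/504, 57233/20160, …
ICs: h(0) = 2.

f: a_k = 2, 2, 1, 1/3, 1/12, 1/60, 1/360, 1/2520, 1/20160, …
h₀=f(r): pull back L_f along r ⇒ L₀.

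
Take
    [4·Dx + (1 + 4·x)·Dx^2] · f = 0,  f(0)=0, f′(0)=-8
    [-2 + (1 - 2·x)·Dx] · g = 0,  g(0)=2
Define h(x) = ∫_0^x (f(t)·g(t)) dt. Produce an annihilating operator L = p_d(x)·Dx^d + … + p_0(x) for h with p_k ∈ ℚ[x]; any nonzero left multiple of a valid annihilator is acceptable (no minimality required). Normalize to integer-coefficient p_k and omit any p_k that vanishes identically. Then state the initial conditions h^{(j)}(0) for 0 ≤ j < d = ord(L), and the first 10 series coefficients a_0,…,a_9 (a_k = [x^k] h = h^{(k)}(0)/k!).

L = 8·Dx + 24·x·Dx^2 + (-1 - 2·x + 8·x^2)·Dx^3  (order 3).
h: a_k = 0, 0, -8, 0, -64/3, 256/15, -4864/45, 1024/5, -28416/35, 692224/315, …
ICs: h(0) = 0, h′(0) = 0, h′′(0) = -16.

f: a_k = 0, -8, 16, -128/3, 128, -2048/5, 4096/3, -32768/7, 16384, -524288/9, …
g: a_k = 2, 4, 8, 16, 32, 64, 128, 256, 512, 1024, …
Product ⇒ symmetric product L₀, ord ≤ 2.
∫: right-multiply L₀ by Dx.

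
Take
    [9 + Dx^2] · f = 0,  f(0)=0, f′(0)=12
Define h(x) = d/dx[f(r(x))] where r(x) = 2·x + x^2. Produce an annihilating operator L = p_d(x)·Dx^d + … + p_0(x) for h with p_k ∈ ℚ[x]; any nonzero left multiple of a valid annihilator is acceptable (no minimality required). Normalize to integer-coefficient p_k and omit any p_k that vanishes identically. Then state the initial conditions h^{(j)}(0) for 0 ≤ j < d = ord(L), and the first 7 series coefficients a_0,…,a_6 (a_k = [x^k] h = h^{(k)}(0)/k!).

L = (39 + 144·x + 216·x^2 + 144·x^3 + 36·x^4) + (-3 - 3·x)·Dx + (1 + 2·x + x^2)·Dx^2  (order 2).
h: a_k = 24, 24, -432, -864, 756, 3780, 14904/5, …
ICs: h(0) = 24, h′(0) = 24.

f: a_k = 0, 12, 0, -18, 0, 81/10, 0, …
f∘r: x↦r, Dx↦Dx/r' in L_f ⇒ L₀.
Differentiate: ansatz ord ≤ ord L₀ ⇒ L.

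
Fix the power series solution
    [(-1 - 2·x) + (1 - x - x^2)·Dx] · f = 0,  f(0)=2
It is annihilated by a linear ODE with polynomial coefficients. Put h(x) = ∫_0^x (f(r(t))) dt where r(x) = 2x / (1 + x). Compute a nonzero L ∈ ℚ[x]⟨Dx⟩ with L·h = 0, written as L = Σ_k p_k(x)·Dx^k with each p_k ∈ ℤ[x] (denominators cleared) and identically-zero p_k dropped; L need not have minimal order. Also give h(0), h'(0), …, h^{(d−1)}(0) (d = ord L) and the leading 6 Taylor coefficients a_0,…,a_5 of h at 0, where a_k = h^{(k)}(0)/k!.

f: a_k = 2, 2, 4, 6, 10, 16, …
Change of var in L_f (x↦r) gives L₀.
Integrate: L := L₀·Dx.
L = (2 + 10·x)·Dx + (-1 - x + 5·x^2 + 5·x^3)·Dx^2  (order 2).
h: a_k = 0, 2, 2, 4, 5, 12, …
ICs: h(0) = 0, h′(0) = 2.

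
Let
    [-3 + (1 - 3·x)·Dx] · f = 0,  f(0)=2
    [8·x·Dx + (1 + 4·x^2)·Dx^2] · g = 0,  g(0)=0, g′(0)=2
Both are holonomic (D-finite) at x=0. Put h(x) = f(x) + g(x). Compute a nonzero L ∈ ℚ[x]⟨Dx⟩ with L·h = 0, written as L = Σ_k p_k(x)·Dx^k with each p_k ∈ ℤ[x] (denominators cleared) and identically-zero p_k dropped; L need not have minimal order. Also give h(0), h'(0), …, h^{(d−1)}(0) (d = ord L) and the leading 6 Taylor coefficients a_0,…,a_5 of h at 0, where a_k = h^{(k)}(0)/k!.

L = (-24 + 288·x + 288·x^2)·Dx + (31 - 24·x + 204·x^2 + 288·x^3)·Dx^2 + (-3 + 5·x + 20·x^3 + 48·x^4)·Dx^3  (order 3).
h: a_k = 2, 8, 18, 154/3, 162, 2462/5, …
ICs: h(0) = 2, h′(0) = 8, h′′(0) = 36.

f: a_k = 2, 6, 18, 54, 162, 486, …
g: a_k = 0, 2, 0, -8/3, 0, 32/5, …
L₀ := lclm(L_f,L_g); ord L₀ ≤ 1+2.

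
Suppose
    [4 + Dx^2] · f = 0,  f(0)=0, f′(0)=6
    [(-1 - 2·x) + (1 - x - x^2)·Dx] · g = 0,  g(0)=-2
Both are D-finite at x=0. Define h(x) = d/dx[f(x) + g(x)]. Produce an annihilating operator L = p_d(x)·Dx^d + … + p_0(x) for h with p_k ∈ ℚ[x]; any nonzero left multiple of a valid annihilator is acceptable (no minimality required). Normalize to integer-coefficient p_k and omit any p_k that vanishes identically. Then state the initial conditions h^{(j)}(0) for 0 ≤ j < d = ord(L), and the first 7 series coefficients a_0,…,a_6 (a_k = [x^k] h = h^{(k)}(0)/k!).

f: a_k = 0, 6, 0, -4, 0, 4/5, 0, …
g: a_k = -2, -2, -4, -6, -10, -16, -26, …
f+g: L₀ = lclm(L_f,L_g), ord ≤ 2+1.
Differentiate: ansatz ord ≤ ord L₀ ⇒ L.
L = (272 + 704·x + 880·x^2 + 400·x^3 + 320·x^4 + 144·x^5 + 48·x^6) + (-44 - 52·x + 108·x^2 + 80·x^3 + 40·x^4 + 72·x^5 + 56·x^6 + 16·x^7)·Dx + (68 + 176·x + 220·x^2 + 100·x^3 + 80·x^4 + 36·x^5 + 12·x^6)·Dx^2 + (-11 - 13·x + 27·x^2 + 20·x^3 + 10·x^4 + 18·x^5 + 14·x^6 + 4·x^7)·Dx^3  (order 3).
h: a_k = 4, -8, -30, -40, -76, -156, -4418/15, …
ICs: h(0) = 4, h′(0) = -8, h′′(0) = -60.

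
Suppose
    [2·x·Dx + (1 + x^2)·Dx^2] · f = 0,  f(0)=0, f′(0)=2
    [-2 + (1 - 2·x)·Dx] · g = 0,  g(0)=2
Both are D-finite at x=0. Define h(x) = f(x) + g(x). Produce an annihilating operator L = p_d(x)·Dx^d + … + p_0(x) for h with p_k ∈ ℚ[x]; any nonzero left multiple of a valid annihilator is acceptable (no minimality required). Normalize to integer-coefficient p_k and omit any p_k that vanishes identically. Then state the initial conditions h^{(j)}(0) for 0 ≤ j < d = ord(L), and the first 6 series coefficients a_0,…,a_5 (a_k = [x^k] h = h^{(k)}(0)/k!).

f: a_k = 0, 2, 0, -2/3, 0, 2/5, …
g: a_k = 2, 4, 8, 16, 32, 64, …
Sum ⇒ L₀ = lclm(L_f,L_g) in ℚ(x)⟨Dx⟩.
L = (4 - 32·x - 12·x^2)·Dx + (-13 + 4·x - 25·x^2 - 12·x^3)·Dx^2 + (2 - 3·x - 3·x^3 - 2·x^4)·Dx^3  (order 3).
h: a_k = 2, 6, 8, 46/3, 32, 322/5, …
ICs: h(0) = 2, h′(0) = 6, h′′(0) = 16.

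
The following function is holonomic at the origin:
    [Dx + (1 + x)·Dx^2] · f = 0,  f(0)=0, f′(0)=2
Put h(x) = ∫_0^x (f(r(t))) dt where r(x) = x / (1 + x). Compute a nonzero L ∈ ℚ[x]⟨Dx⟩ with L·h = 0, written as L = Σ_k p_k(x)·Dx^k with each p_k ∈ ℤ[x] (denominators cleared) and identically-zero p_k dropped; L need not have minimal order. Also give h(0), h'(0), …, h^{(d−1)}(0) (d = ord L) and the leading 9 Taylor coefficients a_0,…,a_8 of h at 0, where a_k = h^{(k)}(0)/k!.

L = (3 + 4·x)·Dx^2 + (1 + 3·x + 2·x^2)·Dx^3  (order 3).
h: a_k = 0, 0, 1, -1, 7/6, -3/2, 31/15, -3, 127/28, …
ICs: h(0) = 0, h′(0) = 0, h′′(0) = 2.

f: a_k = 0, 2, -1, 2/3, -1/2, 2/5, -1/3, 2/7, -1/4, …
h₀=f(r): pull back L_f along r ⇒ L₀.
Integrate: L := L₀·Dx.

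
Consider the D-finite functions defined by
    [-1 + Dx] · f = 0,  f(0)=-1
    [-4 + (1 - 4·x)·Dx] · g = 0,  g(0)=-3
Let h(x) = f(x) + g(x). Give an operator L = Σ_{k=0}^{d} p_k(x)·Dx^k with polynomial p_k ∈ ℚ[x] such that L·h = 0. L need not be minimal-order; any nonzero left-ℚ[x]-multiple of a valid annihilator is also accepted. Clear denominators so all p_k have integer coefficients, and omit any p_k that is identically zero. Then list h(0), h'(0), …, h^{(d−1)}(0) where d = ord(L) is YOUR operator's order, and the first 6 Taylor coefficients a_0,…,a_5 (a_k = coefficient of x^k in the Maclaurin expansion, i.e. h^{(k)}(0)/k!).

f: a_k = -1, -1, -1/2, -1/6, -1/24, -1/120, …
g: a_k = -3, -12, -48, -192, -768, -3072, …
h₀=f+g: left-lcm gives L₀, ord ≤ 2.
L = (28 + 16·x) + (-31 - 8·x + 16·x^2)·Dx + (3 - 8·x - 16·x^2)·Dx^2  (order 2).
h: a_k = -4, -13, -97/2, -1153/6, -18433/24, -368641/120, …
ICs: h(0) = -4, h′(0) = -13.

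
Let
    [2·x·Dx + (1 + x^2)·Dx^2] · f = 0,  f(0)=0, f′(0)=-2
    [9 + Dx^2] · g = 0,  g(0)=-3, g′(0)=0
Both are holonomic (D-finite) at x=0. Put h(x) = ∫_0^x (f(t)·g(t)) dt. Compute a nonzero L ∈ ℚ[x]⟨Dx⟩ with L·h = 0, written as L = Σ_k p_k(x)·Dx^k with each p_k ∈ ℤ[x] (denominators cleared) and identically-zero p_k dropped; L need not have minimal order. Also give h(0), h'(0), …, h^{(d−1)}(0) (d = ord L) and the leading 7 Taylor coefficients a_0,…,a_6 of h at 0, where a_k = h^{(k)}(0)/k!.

L = (1170 + 3834·x^2 + 4779·x^4 + 2916·x^6 + 729·x^8)·Dx + (396·x + 1044·x^3 + 972·x^5 + 324·x^7)·Dx^2 + (220 + 768·x^2 + 1026·x^4 + 648·x^6 + 162·x^8)·Dx^3 + (44·x + 116·x^3 + 108·x^5 + 36·x^7)·Dx^4 + (10 + 38·x^2 + 55·x^4 + 36·x^6 + 9·x^8)·Dx^5  (order 5).
h: a_k = 0, 0, 3, 0, -29/4, 0, 203/40, …
ICs: h(0) = 0, h′(0) = 0, h′′(0) = 6, h′′′(0) = 0, h′′′′(0) = -174.

f: a_k = 0, -2, 0, 2/3, 0, -2/5, 0, …
g: a_k = -3, 0, 27/2, 0, -81/8, 0, 243/80, …
Sym-product of L_f,L_g gives L₀ (≤ ord 4).
Integrate: L := L₀·Dx.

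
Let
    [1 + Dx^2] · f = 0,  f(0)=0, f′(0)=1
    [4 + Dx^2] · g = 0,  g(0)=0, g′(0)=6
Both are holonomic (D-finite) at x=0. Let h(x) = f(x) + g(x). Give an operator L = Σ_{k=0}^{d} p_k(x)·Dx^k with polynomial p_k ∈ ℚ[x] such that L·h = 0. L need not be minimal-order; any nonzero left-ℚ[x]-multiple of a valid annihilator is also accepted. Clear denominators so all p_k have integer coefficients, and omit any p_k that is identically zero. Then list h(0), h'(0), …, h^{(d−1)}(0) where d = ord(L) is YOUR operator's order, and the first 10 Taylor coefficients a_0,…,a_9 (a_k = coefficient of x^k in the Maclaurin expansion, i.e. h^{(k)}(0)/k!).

f: a_k = 0, 1, 0, -1/6, 0, 1/120, 0, -1/5040, 0, 1/362880, …
g: a_k = 0, 6, 0, -4, 0, 4/5, 0, -8/105, 0, 4/945, …
h₀=f+g: left-lcm gives L₀, ord ≤ 4.
L = 4 + 5·Dx^2 + Dx^4  (order 4).
h: a_k = 0, 7, 0, -25/6, 0, 97/120, 0, -11/144, 0, 1537/362880, …
ICs: h(0) = 0, h′(0) = 7, h′′(0) = 0, h′′′(0) = -25.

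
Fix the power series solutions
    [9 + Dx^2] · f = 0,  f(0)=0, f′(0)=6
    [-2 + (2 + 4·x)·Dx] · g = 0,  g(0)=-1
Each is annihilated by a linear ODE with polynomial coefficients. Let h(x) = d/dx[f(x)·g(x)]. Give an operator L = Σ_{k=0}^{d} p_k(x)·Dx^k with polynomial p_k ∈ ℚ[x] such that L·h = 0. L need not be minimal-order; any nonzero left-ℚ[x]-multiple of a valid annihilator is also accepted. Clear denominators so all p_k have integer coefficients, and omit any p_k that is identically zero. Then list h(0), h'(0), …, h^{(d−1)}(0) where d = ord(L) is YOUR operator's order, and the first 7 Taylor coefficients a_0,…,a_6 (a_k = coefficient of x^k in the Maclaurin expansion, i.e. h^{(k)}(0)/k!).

L = (14 + 84·x + 192·x^2 + 216·x^3 + 108·x^4) + (-1 - 8·x - 18·x^2 - 12·x^3)·Dx + (1 + 7·x + 19·x^2 + 24·x^3 + 12·x^4)·Dx^2  (order 2).
h: a_k = -6, -12, 36, 24, -24, -144/5, 36, …
ICs: h(0) = -6, h′(0) = -12.

f: a_k = 0, 6, 0, -9, 0, 81/20, 0, …
g: a_k = -1, -1, 1/2, -1/2, 5/8, -7/8, 21/16, …
h₀=f·g: eliminate ⇒ L₀, order ≤ 2·1.
h=h₀': d/dx-closure on L₀ ⇒ L.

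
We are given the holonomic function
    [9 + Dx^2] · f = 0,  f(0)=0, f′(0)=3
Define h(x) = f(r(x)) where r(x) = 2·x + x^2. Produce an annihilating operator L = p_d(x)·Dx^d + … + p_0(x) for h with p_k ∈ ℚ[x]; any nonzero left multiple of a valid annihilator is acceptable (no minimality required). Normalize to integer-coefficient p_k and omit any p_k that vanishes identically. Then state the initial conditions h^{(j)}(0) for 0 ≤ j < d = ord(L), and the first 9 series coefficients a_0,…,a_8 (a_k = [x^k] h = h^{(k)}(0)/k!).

f: a_k = 0, 3, 0, -9/2, 0, 81/40, 0, -243/560, 0, …
f∘r: x↦r, Dx↦Dx/r' in L_f ⇒ L₀.
L = (36 + 108·x + 108·x^2 + 36·x^3) - Dx + (1 + x)·Dx^2  (order 2).
h: a_k = 0, 6, 3, -36, -54, 189/5, 315/2, 3726/35, -567/5, …
ICs: h(0) = 0, h′(0) = 6.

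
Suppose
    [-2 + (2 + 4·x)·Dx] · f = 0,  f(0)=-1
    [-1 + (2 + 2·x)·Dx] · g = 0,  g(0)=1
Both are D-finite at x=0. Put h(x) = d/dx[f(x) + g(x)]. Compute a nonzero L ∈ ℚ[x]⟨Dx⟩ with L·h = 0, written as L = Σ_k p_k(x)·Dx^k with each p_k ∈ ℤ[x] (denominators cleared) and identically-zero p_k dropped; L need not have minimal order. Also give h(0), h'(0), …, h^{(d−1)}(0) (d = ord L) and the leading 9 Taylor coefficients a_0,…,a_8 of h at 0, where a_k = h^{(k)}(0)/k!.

L = -3 + (-9 - 12·x)·Dx + (-2 - 6·x - 4·x^2)·Dx^2  (order 2).
h: a_k = -1/2, 3/4, -21/16, 75/32, -1085/256, 3969/512, -29337/2048, 109395/4096, -3288285/65536, …
ICs: h(0) = -1/2, h′(0) = 3/4.

f: a_k = -1, -1, 1/2, -1/2, 5/8, -7/8, 21/16, -33/16, 429/128, …
g: a_k = 1, 1/2, -1/8, 1/16, -5/128, 7/256, -21/1024, 33/2048, -429/32768, …
Weyl lclm of L_f,L_g ⇒ L₀ (ord ≤ 2).
Differentiate: ansatz ord ≤ ord L₀ ⇒ L.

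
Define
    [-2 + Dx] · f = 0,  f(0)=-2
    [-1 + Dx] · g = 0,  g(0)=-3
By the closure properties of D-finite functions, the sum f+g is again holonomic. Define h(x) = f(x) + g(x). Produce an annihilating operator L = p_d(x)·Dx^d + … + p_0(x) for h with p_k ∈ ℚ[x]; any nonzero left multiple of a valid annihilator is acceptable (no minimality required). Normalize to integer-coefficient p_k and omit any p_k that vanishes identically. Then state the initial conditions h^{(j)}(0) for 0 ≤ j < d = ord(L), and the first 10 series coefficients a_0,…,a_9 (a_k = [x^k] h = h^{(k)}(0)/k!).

L = 2 - 3·Dx + Dx^2  (order 2).
h: a_k = -5, -7, -11/2, -19/6, -35/24, -67/120, -131/720, -37/720, -103/8064, -1027/362880, …
ICs: h(0) = -5, h′(0) = -7.

f: a_k = -2, -4, -4, -8/3, -4/3, -8/15, -8/45, -16/315, -4/315, -8/2835, …
g: a_k = -3, -3, -3/2, -1/2, -1/8, -1/40, -1/240, -1/1680, -1/13440, -1/120960, …
f+g: L₀ = lclm(L_f,L_g), ord ≤ 1+1.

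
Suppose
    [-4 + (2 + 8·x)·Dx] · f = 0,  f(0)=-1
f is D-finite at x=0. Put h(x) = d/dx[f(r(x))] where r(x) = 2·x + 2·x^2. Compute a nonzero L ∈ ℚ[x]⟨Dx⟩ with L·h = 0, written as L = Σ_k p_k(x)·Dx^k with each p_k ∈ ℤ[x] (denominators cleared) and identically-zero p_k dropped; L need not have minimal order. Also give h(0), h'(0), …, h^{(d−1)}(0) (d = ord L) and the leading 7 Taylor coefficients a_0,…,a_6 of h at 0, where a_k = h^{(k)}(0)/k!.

f: a_k = -1, -2, 2, -4, 10, -28, 84, …
Substitute x→r, Dx→(1/r')Dx; clear ⇒ L₀.
h₀' ⇒ L via d/dx closure of L₀.
L = -2 + (-1 - 10·x - 24·x^2 - 16·x^3)·Dx  (order 1).
h: a_k = -4, 8, -48, 288, -1760, 10944, -68992, …
ICs: h(0) = -4.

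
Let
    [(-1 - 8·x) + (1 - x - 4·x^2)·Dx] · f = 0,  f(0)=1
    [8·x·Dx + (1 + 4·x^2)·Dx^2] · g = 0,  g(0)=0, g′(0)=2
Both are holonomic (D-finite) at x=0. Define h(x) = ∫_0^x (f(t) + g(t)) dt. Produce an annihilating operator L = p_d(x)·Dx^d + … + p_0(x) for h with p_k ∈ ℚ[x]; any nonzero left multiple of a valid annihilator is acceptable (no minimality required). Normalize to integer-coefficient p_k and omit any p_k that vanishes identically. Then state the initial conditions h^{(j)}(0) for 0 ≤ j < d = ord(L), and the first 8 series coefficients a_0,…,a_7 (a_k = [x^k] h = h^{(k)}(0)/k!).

L = (-40 + 160·x + 2272·x^2 + 4608·x^3 + 16896·x^4 + 6144·x^6)·Dx^2 + (31 + 264·x + 364·x^2 + 2208·x^3 + 4160·x^4 + 12800·x^5 + 768·x^6 + 6144·x^7)·Dx^3 + (-5 - 11·x - 80·x^2 + 116·x^3 + 80·x^4 + 704·x^5 + 1536·x^6 + 256·x^7 + 1024·x^8)·Dx^4  (order 4).
h: a_k = 0, 1, 3/2, 5/3, 19/12, 29/5, 119/10, 181/7, …
ICs: h(0) = 0, h′(0) = 1, h′′(0) = 3, h′′′(0) = 10.

f: a_k = 1, 1, 5, 9, 29, 65, 181, 441, …
g: a_k = 0, 2, 0, -8/3, 0, 32/5, 0, -128/7, …
Sum ⇒ L₀ = lclm(L_f,L_g) in ℚ(x)⟨Dx⟩.
h=∫₀ˣh₀: take L = L₀·Dx.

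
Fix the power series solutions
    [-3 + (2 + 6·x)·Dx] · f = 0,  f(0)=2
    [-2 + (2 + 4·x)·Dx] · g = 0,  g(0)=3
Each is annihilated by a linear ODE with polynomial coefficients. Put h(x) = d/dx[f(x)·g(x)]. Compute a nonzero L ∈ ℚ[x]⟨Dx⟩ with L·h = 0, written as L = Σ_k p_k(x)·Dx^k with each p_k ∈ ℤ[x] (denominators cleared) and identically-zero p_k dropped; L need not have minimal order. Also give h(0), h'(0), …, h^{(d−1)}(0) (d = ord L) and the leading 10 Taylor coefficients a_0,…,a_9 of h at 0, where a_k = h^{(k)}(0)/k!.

f: a_k = 2, 3, -9/4, 27/8, -405/64, 1701/128, -15309/512, 72171/1024, -2814669/16384, 14073345/32768, …
g: a_k = 3, 3, -3/2, 3/2, -15/8, 21/8, -63/16, 99/16, -1287/128, 2145/128, …
Sym-product of L_f,L_g gives L₀ (≤ ord 1).
Derive L from L₀ (diff closure).
L = -1 + (-10 - 74·x - 180·x^2 - 144·x^3)·Dx  (order 1).
h: a_k = 15, -3/2, 45/8, -303/16, 7725/128, -47709/256, 578025/1024, -3459015/2048, 164299725/32768, -970605105/65536, …
ICs: h(0) = 15.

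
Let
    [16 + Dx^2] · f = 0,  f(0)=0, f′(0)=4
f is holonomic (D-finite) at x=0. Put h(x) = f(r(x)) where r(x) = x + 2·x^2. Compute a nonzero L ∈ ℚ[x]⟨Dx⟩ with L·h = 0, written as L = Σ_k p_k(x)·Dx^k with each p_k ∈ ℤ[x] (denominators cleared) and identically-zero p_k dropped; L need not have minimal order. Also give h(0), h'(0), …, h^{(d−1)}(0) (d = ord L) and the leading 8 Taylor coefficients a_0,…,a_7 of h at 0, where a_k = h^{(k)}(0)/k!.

f: a_k = 0, 4, 0, -32/3, 0, 128/15, 0, -1024/315, …
f∘r: x↦r, Dx↦Dx/r' in L_f ⇒ L₀.
L = (16 + 192·x + 768·x^2 + 1024·x^3) - 4·Dx + (1 + 4·x)·Dx^2  (order 2).
h: a_k = 0, 4, 8, -32/3, -64, -1792/15, 0, 106496/315, …
ICs: h(0) = 0, h′(0) = 4.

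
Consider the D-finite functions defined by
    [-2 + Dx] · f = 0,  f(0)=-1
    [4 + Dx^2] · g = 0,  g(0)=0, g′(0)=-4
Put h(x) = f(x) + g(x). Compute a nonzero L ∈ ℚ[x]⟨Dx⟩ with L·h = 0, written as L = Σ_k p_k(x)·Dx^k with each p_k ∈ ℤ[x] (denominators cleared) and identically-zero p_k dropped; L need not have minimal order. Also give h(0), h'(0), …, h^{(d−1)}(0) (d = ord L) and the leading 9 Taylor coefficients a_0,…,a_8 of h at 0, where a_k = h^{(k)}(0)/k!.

f: a_k = -1, -2, -2, -4/3, -2/3, -4/15, -4/45, -8/315, -2/315, …
g: a_k = 0, -4, 0, 8/3, 0, -8/15, 0, 16/315, 0, …
f+g: L₀ = lclm(L_f,L_g), ord ≤ 1+2.
L = -8 + 4·Dx - 2·Dx^2 + Dx^3  (order 3).
h: a_k = -1, -6, -2, 4/3, -2/3, -4/5, -4/45, 8/315, -2/315, …
ICs: h(0) = -1, h′(0) = -6, h′′(0) = -4.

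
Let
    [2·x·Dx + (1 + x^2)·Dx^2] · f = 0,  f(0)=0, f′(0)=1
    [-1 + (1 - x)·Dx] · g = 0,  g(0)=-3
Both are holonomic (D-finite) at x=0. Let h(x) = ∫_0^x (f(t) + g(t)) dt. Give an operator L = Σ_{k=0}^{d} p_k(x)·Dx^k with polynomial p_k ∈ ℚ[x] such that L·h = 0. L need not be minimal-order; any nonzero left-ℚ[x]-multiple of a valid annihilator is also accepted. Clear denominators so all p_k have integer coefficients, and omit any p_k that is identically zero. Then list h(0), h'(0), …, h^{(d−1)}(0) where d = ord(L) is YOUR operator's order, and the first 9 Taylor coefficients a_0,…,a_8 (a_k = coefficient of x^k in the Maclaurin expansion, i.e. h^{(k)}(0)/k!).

f: a_k = 0, 1, 0, -1/3, 0, 1/5, 0, -1/7, 0, …
g: a_k = -3, -3, -3, -3, -3, -3, -3, -3, -3, …
h₀=f+g: left-lcm gives L₀, ord ≤ 3.
Integrate: L := L₀·Dx.
L = (2 - 8·x - 6·x^2)·Dx^2 + (-4 + 2·x - 4·x^2 - 6·x^3)·Dx^3 + (1 - x^4)·Dx^4  (order 4).
h: a_k = 0, -3, -1, -1, -5/6, -3/5, -7/15, -3/7, -11/28, …
ICs: h(0) = 0, h′(0) = -3, h′′(0) = -2, h′′′(0) = -6.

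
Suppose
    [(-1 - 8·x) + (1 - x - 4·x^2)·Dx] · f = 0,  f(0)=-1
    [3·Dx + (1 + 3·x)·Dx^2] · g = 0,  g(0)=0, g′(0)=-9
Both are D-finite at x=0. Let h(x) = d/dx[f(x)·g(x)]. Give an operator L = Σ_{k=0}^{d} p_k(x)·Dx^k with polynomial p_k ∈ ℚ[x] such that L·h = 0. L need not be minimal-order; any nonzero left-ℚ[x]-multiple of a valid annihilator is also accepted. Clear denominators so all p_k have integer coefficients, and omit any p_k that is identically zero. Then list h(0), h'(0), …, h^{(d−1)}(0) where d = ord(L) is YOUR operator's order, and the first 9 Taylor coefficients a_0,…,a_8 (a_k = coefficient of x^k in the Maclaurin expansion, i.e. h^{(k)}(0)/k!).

f: a_k = -1, -1, -5, -9, -29, -65, -181, -441, -1165, …
g: a_k = 0, -9, 27/2, -27, 243/4, -729/5, 729/2, -6561/7, 19683/8, …
Product ⇒ symmetric product L₀, ord ≤ 2.
Differentiate: ansatz ord ≤ ord L₀ ⇒ L.
L = (444 + 2376·x + 5184·x^2) + (15 + 381·x + 2592·x^2 + 4032·x^3)·Dx + (-11 - 70·x - 19·x^2 + 468·x^3 + 576·x^4)·Dx^2  (order 2).
h: a_k = 9, -9, 351/2, -81, 7191/4, -5157/10, 64107/4, -144099/35, 38315349/280, …
ICs: h(0) = 9, h′(0) = -9.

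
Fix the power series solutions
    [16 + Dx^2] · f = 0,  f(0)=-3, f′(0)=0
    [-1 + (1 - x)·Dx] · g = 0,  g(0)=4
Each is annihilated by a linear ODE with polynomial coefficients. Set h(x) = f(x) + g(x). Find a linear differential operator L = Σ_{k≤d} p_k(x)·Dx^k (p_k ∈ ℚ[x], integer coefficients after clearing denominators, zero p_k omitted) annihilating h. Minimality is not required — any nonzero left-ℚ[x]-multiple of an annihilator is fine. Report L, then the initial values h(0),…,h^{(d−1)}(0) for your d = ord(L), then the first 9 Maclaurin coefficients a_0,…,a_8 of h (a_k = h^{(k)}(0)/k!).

L = (-176 + 256·x - 128·x^2) + (144 - 400·x + 384·x^2 - 128·x^3)·Dx + (-11 + 16·x - 8·x^2)·Dx^2 + (9 - 25·x + 24·x^2 - 8·x^3)·Dx^3  (order 3).
h: a_k = 1, 4, 28, 4, -28, 4, 316/15, 4, -92/105, …
ICs: h(0) = 1, h′(0) = 4, h′′(0) = 56.

f: a_k = -3, 0, 24, 0, -32, 0, 256/15, 0, -512/105, …
g: a_k = 4, 4, 4, 4, 4, 4, 4, 4, 4, …
f+g: L₀ = lclm(L_f,L_g), ord ≤ 2+1.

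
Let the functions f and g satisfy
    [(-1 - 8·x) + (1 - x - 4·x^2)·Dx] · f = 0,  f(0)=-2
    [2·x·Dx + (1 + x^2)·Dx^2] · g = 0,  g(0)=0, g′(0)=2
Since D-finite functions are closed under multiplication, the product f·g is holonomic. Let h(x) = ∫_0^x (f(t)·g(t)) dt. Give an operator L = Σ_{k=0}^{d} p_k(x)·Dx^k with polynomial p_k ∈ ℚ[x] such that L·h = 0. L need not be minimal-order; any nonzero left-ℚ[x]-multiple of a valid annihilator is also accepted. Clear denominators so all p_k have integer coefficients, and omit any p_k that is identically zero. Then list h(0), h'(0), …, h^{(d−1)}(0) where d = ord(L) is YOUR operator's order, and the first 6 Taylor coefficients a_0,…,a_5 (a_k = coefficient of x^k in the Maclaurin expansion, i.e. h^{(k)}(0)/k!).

L = (8 + 2·x + 24·x^2)·Dx + (2 + 14·x + 4·x^2 + 24·x^3)·Dx^2 + (-1 + x + 3·x^2 + x^3 + 4·x^4)·Dx^3  (order 3).
h: a_k = 0, 0, -2, -4/3, -14/3, -104/15, …
ICs: h(0) = 0, h′(0) = 0, h′′(0) = -4.

f: a_k = -2, -2, -10, -18, -58, -130, …
g: a_k = 0, 2, 0, -2/3, 0, 2/5, …
L₀ := L_f ⊗_s L_g (sym. prod.), ord ≤ 2.
h=∫₀ˣh₀: take L = L₀·Dx.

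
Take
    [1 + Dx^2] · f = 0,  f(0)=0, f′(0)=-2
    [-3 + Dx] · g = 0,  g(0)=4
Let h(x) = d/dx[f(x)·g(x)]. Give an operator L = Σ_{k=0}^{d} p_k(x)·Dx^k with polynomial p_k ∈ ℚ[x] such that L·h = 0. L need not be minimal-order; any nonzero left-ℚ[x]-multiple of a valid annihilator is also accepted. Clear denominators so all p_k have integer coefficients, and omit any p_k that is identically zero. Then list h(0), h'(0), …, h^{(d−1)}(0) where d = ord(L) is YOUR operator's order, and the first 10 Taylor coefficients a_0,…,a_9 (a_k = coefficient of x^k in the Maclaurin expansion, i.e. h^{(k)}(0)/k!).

f: a_k = 0, -2, 0, 1/3, 0, -1/60, 0, 1/2520, 0, -1/181440, …
g: a_k = 4, 12, 18, 18, 27/2, 81/10, 81/20, 243/140, 729/1120, 243/1120, …
f·g: L₀ = L_f ⊗_s L_g, ord ≤ 2·1.
h₀' ⇒ L via d/dx closure of L₀.
L = 10 - 6·Dx + Dx^2  (order 2).
h: a_k = -8, -48, -104, -128, -316/3, -312/5, -1228/45, -128/15, -481/315, 158/945, …
ICs: h(0) = -8, h′(0) = -48.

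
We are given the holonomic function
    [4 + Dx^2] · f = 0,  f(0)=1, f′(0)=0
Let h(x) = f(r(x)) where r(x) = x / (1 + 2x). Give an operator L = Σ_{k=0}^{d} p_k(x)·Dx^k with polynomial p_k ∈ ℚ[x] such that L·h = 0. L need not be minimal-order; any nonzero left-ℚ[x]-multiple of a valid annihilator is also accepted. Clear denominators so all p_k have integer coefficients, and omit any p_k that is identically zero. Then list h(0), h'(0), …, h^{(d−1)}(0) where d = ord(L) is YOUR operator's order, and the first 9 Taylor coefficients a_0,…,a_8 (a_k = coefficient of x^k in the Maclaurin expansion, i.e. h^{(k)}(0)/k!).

f: a_k = 1, 0, -2, 0, 2/3, 0, -4/45, 0, 2/315, …
Change of var in L_f (x↦r) gives L₀.
L = 4 + (4 + 24·x + 48·x^2 + 32·x^3)·Dx + (1 + 8·x + 24·x^2 + 32·x^3 + 16·x^4)·Dx^2  (order 2).
h: a_k = 1, 0, -2, 8, -70/3, 176/3, -6004/45, 1392/5, -33398/63, …
ICs: h(0) = 1, h′(0) = 0.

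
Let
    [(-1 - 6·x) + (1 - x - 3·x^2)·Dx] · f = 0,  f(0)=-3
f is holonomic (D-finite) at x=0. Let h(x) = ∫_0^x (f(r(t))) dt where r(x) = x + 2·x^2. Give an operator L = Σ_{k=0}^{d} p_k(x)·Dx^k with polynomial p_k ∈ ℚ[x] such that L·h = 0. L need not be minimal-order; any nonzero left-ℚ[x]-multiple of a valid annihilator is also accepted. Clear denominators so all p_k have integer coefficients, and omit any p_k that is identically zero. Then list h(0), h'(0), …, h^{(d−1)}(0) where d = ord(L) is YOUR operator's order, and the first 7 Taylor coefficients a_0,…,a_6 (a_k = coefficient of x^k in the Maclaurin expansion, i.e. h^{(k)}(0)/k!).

f: a_k = -3, -3, -12, -21, -57, -120, -291, …
Substitute x→r, Dx→(1/r')Dx; clear ⇒ L₀.
Integrate: L := L₀·Dx.
L = (1 + 10·x + 36·x^2 + 48·x^3)·Dx + (-1 + x + 5·x^2 + 12·x^3 + 12·x^4)·Dx^2  (order 2).
h: a_k = 0, -3, -3/2, -6, -69/4, -231/5, -138, …
ICs: h(0) = 0, h′(0) = -3.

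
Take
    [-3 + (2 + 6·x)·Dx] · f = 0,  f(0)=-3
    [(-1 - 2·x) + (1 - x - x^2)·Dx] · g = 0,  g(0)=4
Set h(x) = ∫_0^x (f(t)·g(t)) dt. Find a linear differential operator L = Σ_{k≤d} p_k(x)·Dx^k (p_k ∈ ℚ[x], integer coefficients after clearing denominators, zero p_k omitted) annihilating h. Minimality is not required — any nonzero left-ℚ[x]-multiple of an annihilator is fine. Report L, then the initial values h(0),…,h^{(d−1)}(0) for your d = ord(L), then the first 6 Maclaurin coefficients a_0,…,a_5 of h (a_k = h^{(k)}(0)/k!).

f: a_k = -3, -9/2, 27/8, -81/16, 1215/128, -5103/256, …
g: a_k = 4, 4, 8, 12, 20, 32, …
L₀ := L_f ⊗_s L_g (sym. prod.), ord ≤ 1.
∫: right-multiply L₀ by Dx.
L = (5 + 7·x + 9·x^2)·Dx + (-2 - 4·x + 8·x^2 + 6·x^3)·Dx^2  (order 2).
h: a_k = 0, -12, -15, -19/2, -315/16, -2217/160, …
ICs: h(0) = 0, h′(0) = -12.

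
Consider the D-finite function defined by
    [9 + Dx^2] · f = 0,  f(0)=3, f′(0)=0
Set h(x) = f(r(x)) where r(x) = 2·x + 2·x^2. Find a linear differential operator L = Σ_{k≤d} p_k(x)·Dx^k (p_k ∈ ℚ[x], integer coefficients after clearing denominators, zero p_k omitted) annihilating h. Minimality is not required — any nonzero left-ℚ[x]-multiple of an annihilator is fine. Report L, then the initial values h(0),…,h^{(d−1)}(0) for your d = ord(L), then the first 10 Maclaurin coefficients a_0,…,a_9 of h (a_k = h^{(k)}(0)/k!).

f: a_k = 3, 0, -27/2, 0, 81/8, 0, -243/80, 0, 2187/4480, 0, …
h₀=f(r): pull back L_f along r ⇒ L₀.
L = (36 + 216·x + 432·x^2 + 288·x^3) - 2·Dx + (1 + 2·x)·Dx^2  (order 2).
h: a_k = 3, 0, -54, -108, 108, 648, 3888/5, -2592/5, -92016/35, -101088/35, …
ICs: h(0) = 3, h′(0) = 0.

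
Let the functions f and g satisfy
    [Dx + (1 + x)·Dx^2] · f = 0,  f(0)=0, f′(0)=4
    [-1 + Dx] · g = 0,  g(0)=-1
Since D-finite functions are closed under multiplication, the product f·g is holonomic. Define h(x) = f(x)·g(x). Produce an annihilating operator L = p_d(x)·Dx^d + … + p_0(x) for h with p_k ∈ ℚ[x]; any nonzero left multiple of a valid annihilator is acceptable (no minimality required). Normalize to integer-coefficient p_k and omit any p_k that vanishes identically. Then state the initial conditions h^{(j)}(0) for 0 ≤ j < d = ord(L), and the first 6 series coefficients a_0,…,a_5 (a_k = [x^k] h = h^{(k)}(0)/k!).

L = x + (-1 - 2·x)·Dx + (1 + x)·Dx^2  (order 2).
h: a_k = 0, -4, -2, -4/3, 0, -3/10, …
ICs: h(0) = 0, h′(0) = -4.

f: a_k = 0, 4, -2, 4/3, -1, 4/5, …
g: a_k = -1, -1, -1/2, -1/6, -1/24, -1/120, …
L₀ := L_f ⊗_s L_g (sym. prod.), ord ≤ 2.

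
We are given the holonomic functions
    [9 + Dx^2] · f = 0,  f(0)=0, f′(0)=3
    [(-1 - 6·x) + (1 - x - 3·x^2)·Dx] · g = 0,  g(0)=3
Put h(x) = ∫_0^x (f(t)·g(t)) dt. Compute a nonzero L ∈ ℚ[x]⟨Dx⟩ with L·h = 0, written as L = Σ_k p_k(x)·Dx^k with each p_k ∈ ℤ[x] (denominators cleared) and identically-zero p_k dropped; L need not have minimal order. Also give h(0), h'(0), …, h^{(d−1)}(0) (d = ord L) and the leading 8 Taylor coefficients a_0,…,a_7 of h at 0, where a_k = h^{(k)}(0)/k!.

f: a_k = 0, 3, 0, -9/2, 0, 81/40, 0, -243/560, …
g: a_k = 3, 3, 12, 21, 57, 120, 291, 651, …
Sym-product of L_f,L_g gives L₀ (≤ ord 2).
∫: right-multiply L₀ by Dx.
L = (-3 + 9·x + 27·x^2)·Dx + (2 + 12·x)·Dx^2 + (-1 + x + 3·x^2)·Dx^3  (order 3).
h: a_k = 0, 0, 9/2, 3, 45/8, 99/10, 1641/80, 10863/280, …
ICs: h(0) = 0, h′(0) = 0, h′′(0) = 9.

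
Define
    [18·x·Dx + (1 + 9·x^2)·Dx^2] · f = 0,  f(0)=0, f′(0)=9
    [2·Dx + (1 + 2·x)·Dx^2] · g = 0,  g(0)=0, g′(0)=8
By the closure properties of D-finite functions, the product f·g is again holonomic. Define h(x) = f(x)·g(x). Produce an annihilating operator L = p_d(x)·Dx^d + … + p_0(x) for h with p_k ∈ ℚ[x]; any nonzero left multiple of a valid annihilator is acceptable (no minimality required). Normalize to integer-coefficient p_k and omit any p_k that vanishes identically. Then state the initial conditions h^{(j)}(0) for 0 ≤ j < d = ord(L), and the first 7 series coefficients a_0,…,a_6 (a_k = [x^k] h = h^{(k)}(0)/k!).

f: a_k = 0, 9, 0, -27, 0, 729/5, 0, …
g: a_k = 0, 8, -8, 32/3, -16, 128/5, -128/3, …
f·g: L₀ = L_f ⊗_s L_g, ord ≤ 2·2.
L = (792 + 3024·x + 22680·x^2 + 102384·x^3 + 174960·x^4 + 151632·x^5 + 104976·x^7)·Dx + (332 + 4752·x + 28908·x^2 + 127008·x^3 + 351216·x^4 + 542376·x^5 + 408240·x^6 + 157464·x^7 + 367416·x^8)·Dx^2 + (44 + 916·x + 6696·x^2 + 27252·x^3 + 85860·x^4 + 193428·x^5 + 279936·x^6 + 224532·x^7 + 157464·x^8 + 209952·x^9)·Dx^3 + (10 + 76·x + 418·x^2 + 1728·x^3 + 5391·x^4 + 12960·x^5 + 24948·x^6 + 34992·x^7 + 29889·x^8 + 26244·x^9 + 26244·x^10)·Dx^4  (order 4).
h: a_k = 0, 0, 72, -72, -120, 72, 5544/5, …
ICs: h(0) = 0, h′(0) = 0, h′′(0) = 144, h′′′(0) = -432.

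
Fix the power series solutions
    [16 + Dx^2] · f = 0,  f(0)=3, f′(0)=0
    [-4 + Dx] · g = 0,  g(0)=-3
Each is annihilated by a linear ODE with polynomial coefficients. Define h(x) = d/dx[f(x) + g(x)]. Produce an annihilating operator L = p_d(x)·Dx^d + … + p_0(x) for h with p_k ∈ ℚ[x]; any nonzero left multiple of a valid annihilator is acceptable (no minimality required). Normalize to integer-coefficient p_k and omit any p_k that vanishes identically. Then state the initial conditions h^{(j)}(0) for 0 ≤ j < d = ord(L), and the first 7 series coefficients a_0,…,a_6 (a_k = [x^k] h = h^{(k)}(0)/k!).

L = 64 - 16·Dx + 4·Dx^2 - Dx^3  (order 3).
h: a_k = -12, -96, -96, 0, -128, -1024/5, -1024/15, …
ICs: h(0) = -12, h′(0) = -96, h′′(0) = -192.

f: a_k = 3, 0, -24, 0, 32, 0, -256/15, …
g: a_k = -3, -12, -24, -32, -32, -128/5, -256/15, …
Weyl lclm of L_f,L_g ⇒ L₀ (ord ≤ 3).
Differentiate: ansatz ord ≤ ord L₀ ⇒ L.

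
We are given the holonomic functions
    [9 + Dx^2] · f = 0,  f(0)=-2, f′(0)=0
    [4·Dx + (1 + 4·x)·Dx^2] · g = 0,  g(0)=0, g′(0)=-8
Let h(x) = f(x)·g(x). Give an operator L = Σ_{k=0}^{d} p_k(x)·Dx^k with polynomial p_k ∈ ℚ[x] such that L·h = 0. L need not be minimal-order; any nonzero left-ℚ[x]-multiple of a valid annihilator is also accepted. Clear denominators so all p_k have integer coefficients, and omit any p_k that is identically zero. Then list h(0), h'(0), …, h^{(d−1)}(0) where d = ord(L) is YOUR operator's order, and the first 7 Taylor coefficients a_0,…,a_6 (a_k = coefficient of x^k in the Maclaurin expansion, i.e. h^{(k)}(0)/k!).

L = (-2043 - 1296·x + 44064·x^2 + 186624·x^3 + 186624·x^4) + (72 + 5472·x + 31104·x^2 + 41472·x^3)·Dx + (-182 + 864·x + 12096·x^2 + 41472·x^3 + 41472·x^4)·Dx^2 + (8 + 608·x + 3456·x^2 + 4608·x^3)·Dx^3 + (5 + 112·x + 800·x^2 + 2304·x^3 + 2304·x^4)·Dx^4  (order 4).
h: a_k = 0, 16, -32, 40/3, -112, 2446/5, -5060/3, …
ICs: h(0) = 0, h′(0) = 16, h′′(0) = -64, h′′′(0) = 80.

f: a_k = -2, 0, 9, 0, -27/4, 0, 81/40, …
g: a_k = 0, -8, 16, -128/3, 128, -2048/5, 4096/3, …
h₀=f·g: eliminate ⇒ L₀, order ≤ 2·2.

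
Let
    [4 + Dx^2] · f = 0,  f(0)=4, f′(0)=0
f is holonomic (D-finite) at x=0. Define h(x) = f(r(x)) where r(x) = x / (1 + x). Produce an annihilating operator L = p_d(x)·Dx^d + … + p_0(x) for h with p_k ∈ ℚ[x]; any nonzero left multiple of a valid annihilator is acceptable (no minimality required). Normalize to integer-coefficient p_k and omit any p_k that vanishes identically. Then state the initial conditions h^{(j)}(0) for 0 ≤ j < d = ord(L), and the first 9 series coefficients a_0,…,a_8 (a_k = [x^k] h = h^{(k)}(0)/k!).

f: a_k = 4, 0, -8, 0, 8/3, 0, -16/45, 0, 8/315, …
h₀=f(r): pull back L_f along r ⇒ L₀.
L = 4 + (2 + 6·x + 6·x^2 + 2·x^3)·Dx + (1 + 4·x + 6·x^2 + 4·x^3 + x^4)·Dx^2  (order 2).
h: a_k = 4, 0, -8, 16, -64/3, 64/3, -616/45, -16/5, 9416/315, …
ICs: h(0) = 4, h′(0) = 0.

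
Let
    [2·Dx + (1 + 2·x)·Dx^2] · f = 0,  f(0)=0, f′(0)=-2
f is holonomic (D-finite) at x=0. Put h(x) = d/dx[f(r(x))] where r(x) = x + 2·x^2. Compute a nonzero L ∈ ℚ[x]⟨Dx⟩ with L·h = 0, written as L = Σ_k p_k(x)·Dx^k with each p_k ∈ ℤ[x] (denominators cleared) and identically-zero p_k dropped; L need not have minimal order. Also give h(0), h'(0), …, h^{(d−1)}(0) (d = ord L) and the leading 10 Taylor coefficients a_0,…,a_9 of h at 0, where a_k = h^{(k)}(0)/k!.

f: a_k = 0, -2, 2, -8/3, 4, -32/5, 32/3, -128/7, 32, -512/9, …
Substitute x→r, Dx→(1/r')Dx; clear ⇒ L₀.
h₀' ⇒ L via d/dx closure of L₀.
L = (-2 + 8·x + 16·x^2) + (1 + 6·x + 12·x^2 + 16·x^3)·Dx  (order 1).
h: a_k = -2, -4, 16, -16, -32, 128, -128, -256, 1024, -1024, …
ICs: h(0) = -2.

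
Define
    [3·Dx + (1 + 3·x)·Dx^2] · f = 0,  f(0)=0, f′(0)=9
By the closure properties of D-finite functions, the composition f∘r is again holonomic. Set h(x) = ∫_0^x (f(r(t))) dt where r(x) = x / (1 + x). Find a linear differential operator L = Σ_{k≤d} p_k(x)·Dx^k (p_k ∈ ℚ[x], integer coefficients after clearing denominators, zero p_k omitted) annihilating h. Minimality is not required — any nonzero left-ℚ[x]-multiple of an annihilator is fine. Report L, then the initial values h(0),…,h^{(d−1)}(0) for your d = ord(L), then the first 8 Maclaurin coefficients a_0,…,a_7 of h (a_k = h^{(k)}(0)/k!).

f: a_k = 0, 9, -27/2, 27, -243/4, 729/5, -729/2, 6561/7, …
h₀=f(r): pull back L_f along r ⇒ L₀.
Integrate: L := L₀·Dx.
L = (5 + 8·x)·Dx^2 + (1 + 5·x + 4·x^2)·Dx^3  (order 3).
h: a_k = 0, 0, 9/2, -15/2, 63/4, -153/4, 1023/10, -585/2, …
ICs: h(0) = 0, h′(0) = 0, h′′(0) = 9.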